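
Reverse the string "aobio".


Input: aobio
Reading characters right to left:
  Position 4: 'o'
  Position 3: 'i'
  Position 2: 'b'
  Position 1: 'o'
  Position 0: 'a'
Reversed: oiboa

oiboa


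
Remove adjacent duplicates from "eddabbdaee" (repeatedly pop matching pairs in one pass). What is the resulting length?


Input: eddabbdaee
Stack-based adjacent duplicate removal:
  Read 'e': push. Stack: e
  Read 'd': push. Stack: ed
  Read 'd': matches stack top 'd' => pop. Stack: e
  Read 'a': push. Stack: ea
  Read 'b': push. Stack: eab
  Read 'b': matches stack top 'b' => pop. Stack: ea
  Read 'd': push. Stack: ead
  Read 'a': push. Stack: eada
  Read 'e': push. Stack: eadae
  Read 'e': matches stack top 'e' => pop. Stack: eada
Final stack: "eada" (length 4)

4


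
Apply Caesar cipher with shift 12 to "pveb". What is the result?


Caesar cipher: shift "pveb" by 12
  'p' (pos 15) + 12 = pos 1 = 'b'
  'v' (pos 21) + 12 = pos 7 = 'h'
  'e' (pos 4) + 12 = pos 16 = 'q'
  'b' (pos 1) + 12 = pos 13 = 'n'
Result: bhqn

bhqn


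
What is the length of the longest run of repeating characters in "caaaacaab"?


Input: "caaaacaab"
Scanning for longest run:
  Position 1 ('a'): new char, reset run to 1
  Position 2 ('a'): continues run of 'a', length=2
  Position 3 ('a'): continues run of 'a', length=3
  Position 4 ('a'): continues run of 'a', length=4
  Position 5 ('c'): new char, reset run to 1
  Position 6 ('a'): new char, reset run to 1
  Position 7 ('a'): continues run of 'a', length=2
  Position 8 ('b'): new char, reset run to 1
Longest run: 'a' with length 4

4


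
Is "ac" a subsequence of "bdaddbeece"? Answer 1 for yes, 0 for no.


Check if "ac" is a subsequence of "bdaddbeece"
Greedy scan:
  Position 0 ('b'): no match needed
  Position 1 ('d'): no match needed
  Position 2 ('a'): matches sub[0] = 'a'
  Position 3 ('d'): no match needed
  Position 4 ('d'): no match needed
  Position 5 ('b'): no match needed
  Position 6 ('e'): no match needed
  Position 7 ('e'): no match needed
  Position 8 ('c'): matches sub[1] = 'c'
  Position 9 ('e'): no match needed
All 2 characters matched => is a subsequence

1


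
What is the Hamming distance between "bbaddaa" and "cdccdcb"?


Comparing "bbaddaa" and "cdccdcb" position by position:
  Position 0: 'b' vs 'c' => differ
  Position 1: 'b' vs 'd' => differ
  Position 2: 'a' vs 'c' => differ
  Position 3: 'd' vs 'c' => differ
  Position 4: 'd' vs 'd' => same
  Position 5: 'a' vs 'c' => differ
  Position 6: 'a' vs 'b' => differ
Total differences (Hamming distance): 6

6


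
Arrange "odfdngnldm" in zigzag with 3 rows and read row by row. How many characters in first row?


Zigzag "odfdngnldm" into 3 rows:
Placing characters:
  'o' => row 0
  'd' => row 1
  'f' => row 2
  'd' => row 1
  'n' => row 0
  'g' => row 1
  'n' => row 2
  'l' => row 1
  'd' => row 0
  'm' => row 1
Rows:
  Row 0: "ond"
  Row 1: "ddglm"
  Row 2: "fn"
First row length: 3

3


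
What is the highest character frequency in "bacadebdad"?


Input: bacadebdad
Character counts:
  'a': 3
  'b': 2
  'c': 1
  'd': 3
  'e': 1
Maximum frequency: 3

3


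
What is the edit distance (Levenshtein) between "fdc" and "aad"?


Computing edit distance: "fdc" -> "aad"
DP table:
           a    a    d
      0    1    2    3
  f   1    1    2    3
  d   2    2    2    2
  c   3    3    3    3
Edit distance = dp[3][3] = 3

3


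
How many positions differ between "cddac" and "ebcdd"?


Comparing "cddac" and "ebcdd" position by position:
  Position 0: 'c' vs 'e' => DIFFER
  Position 1: 'd' vs 'b' => DIFFER
  Position 2: 'd' vs 'c' => DIFFER
  Position 3: 'a' vs 'd' => DIFFER
  Position 4: 'c' vs 'd' => DIFFER
Positions that differ: 5

5


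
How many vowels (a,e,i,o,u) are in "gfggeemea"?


Input: gfggeemea
Checking each character:
  'g' at position 0: consonant
  'f' at position 1: consonant
  'g' at position 2: consonant
  'g' at position 3: consonant
  'e' at position 4: vowel (running total: 1)
  'e' at position 5: vowel (running total: 2)
  'm' at position 6: consonant
  'e' at position 7: vowel (running total: 3)
  'a' at position 8: vowel (running total: 4)
Total vowels: 4

4


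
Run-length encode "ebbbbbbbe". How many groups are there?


Input: ebbbbbbbe
Scanning for consecutive runs:
  Group 1: 'e' x 1 (positions 0-0)
  Group 2: 'b' x 7 (positions 1-7)
  Group 3: 'e' x 1 (positions 8-8)
Total groups: 3

3


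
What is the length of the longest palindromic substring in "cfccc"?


Input: "cfccc"
Checking substrings for palindromes:
  [0:3] "cfc" (len 3) => palindrome
  [2:5] "ccc" (len 3) => palindrome
  [2:4] "cc" (len 2) => palindrome
  [3:5] "cc" (len 2) => palindrome
Longest palindromic substring: "cfc" with length 3

3


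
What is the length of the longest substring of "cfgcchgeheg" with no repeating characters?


Input: "cfgcchgeheg"
Sliding window (track last position of each char):
  Position 0 ('c'): window [0,0] length 1 -- new best
  Position 1 ('f'): window [0,1] length 2 -- new best
  Position 2 ('g'): window [0,2] length 3 -- new best
  Position 3 ('c'): repeat (last at 0), move window start to 1
  Position 3 ('c'): window [1,3] length 3
  Position 4 ('c'): repeat (last at 3), move window start to 4
  Position 4 ('c'): window [4,4] length 1
  Position 5 ('h'): window [4,5] length 2
  Position 6 ('g'): window [4,6] length 3
  Position 7 ('e'): window [4,7] length 4 -- new best
  Position 8 ('h'): repeat (last at 5), move window start to 6
  Position 8 ('h'): window [6,8] length 3
  Position 9 ('e'): repeat (last at 7), move window start to 8
  Position 9 ('e'): window [8,9] length 2
  Position 10 ('g'): window [8,10] length 3
Longest substring with no repeats: "chge" with length 4

4


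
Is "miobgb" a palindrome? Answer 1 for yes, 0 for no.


Input: miobgb
Reversed: bgboim
  Compare pos 0 ('m') with pos 5 ('b'): MISMATCH
  Compare pos 1 ('i') with pos 4 ('g'): MISMATCH
  Compare pos 2 ('o') with pos 3 ('b'): MISMATCH
Result: not a palindrome

0


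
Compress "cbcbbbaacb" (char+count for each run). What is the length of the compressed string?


Input: cbcbbbaacb
Runs:
  'c' x 1 => "c1"
  'b' x 1 => "b1"
  'c' x 1 => "c1"
  'b' x 3 => "b3"
  'a' x 2 => "a2"
  'c' x 1 => "c1"
  'b' x 1 => "b1"
Compressed: "c1b1c1b3a2c1b1"
Compressed length: 14

14


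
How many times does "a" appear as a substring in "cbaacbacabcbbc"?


Searching for "a" in "cbaacbacabcbbc"
Scanning each position:
  Position 0: "c" => no
  Position 1: "b" => no
  Position 2: "a" => MATCH
  Position 3: "a" => MATCH
  Position 4: "c" => no
  Position 5: "b" => no
  Position 6: "a" => MATCH
  Position 7: "c" => no
  Position 8: "a" => MATCH
  Position 9: "b" => no
  Position 10: "c" => no
  Position 11: "b" => no
  Position 12: "b" => no
  Position 13: "c" => no
Total occurrences: 4

4


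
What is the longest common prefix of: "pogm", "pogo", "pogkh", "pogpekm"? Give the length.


Words: pogm, pogo, pogkh, pogpekm
  Position 0: all 'p' => match
  Position 1: all 'o' => match
  Position 2: all 'g' => match
  Position 3: ('m', 'o', 'k', 'p') => mismatch, stop
LCP = "pog" (length 3)

3


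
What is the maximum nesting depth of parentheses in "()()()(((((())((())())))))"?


Input: "()()()(((((())((())())))))"
Tracking depth:
  Position 0 '(': depth becomes 1
  Position 1 ')': depth becomes 0
  Position 2 '(': depth becomes 1
  Position 3 ')': depth becomes 0
  Position 4 '(': depth becomes 1
  Position 5 ')': depth becomes 0
  Position 6 '(': depth becomes 1
  Position 7 '(': depth becomes 2
  Position 8 '(': depth becomes 3
  Position 9 '(': depth becomes 4
  Position 10 '(': depth becomes 5
  Position 11 '(': depth becomes 6
  Position 12 ')': depth becomes 5
  Position 13 ')': depth becomes 4
  Position 14 '(': depth becomes 5
  Position 15 '(': depth becomes 6
  Position 16 '(': depth becomes 7
  Position 17 ')': depth becomes 6
  Position 18 ')': depth becomes 5
  Position 19 '(': depth becomes 6
  Position 20 ')': depth becomes 5
  Position 21 ')': depth becomes 4
  Position 22 ')': depth becomes 3
  Position 23 ')': depth becomes 2
  Position 24 ')': depth becomes 1
  Position 25 ')': depth becomes 0
Maximum depth reached: 7

7


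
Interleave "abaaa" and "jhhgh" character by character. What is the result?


Interleaving "abaaa" and "jhhgh":
  Position 0: 'a' from first, 'j' from second => "aj"
  Position 1: 'b' from first, 'h' from second => "bh"
  Position 2: 'a' from first, 'h' from second => "ah"
  Position 3: 'a' from first, 'g' from second => "ag"
  Position 4: 'a' from first, 'h' from second => "ah"
Result: ajbhahagah

ajbhahagah


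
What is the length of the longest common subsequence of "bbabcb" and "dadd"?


LCS of "bbabcb" and "dadd"
DP table:
           d    a    d    d
      0    0    0    0    0
  b   0    0    0    0    0
  b   0    0    0    0    0
  a   0    0    1    1    1
  b   0    0    1    1    1
  c   0    0    1    1    1
  b   0    0    1    1    1
LCS length = dp[6][4] = 1

1


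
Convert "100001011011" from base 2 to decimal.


Input: "100001011011" in base 2
Positional expansion:
  Digit '1' (value 1) x 2^11 = 2048
  Digit '0' (value 0) x 2^10 = 0
  Digit '0' (value 0) x 2^9 = 0
  Digit '0' (value 0) x 2^8 = 0
  Digit '0' (value 0) x 2^7 = 0
  Digit '1' (value 1) x 2^6 = 64
  Digit '0' (value 0) x 2^5 = 0
  Digit '1' (value 1) x 2^4 = 16
  Digit '1' (value 1) x 2^3 = 8
  Digit '0' (value 0) x 2^2 = 0
  Digit '1' (value 1) x 2^1 = 2
  Digit '1' (value 1) x 2^0 = 1
Sum = 2139

2139


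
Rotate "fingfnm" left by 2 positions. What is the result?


Input: "fingfnm", rotate left by 2
First 2 characters: "fi"
Remaining characters: "ngfnm"
Concatenate remaining + first: "ngfnm" + "fi" = "ngfnmfi"

ngfnmfi


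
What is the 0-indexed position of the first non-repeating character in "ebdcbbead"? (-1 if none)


Input: ebdcbbead
Character frequencies:
  'a': 1
  'b': 3
  'c': 1
  'd': 2
  'e': 2
Scanning left to right for freq == 1:
  Position 0 ('e'): freq=2, skip
  Position 1 ('b'): freq=3, skip
  Position 2 ('d'): freq=2, skip
  Position 3 ('c'): unique! => answer = 3

3


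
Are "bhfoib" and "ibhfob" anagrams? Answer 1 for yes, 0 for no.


Strings: "bhfoib", "ibhfob"
Sorted first:  bbfhio
Sorted second: bbfhio
Sorted forms match => anagrams

1


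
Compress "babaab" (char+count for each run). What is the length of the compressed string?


Input: babaab
Runs:
  'b' x 1 => "b1"
  'a' x 1 => "a1"
  'b' x 1 => "b1"
  'a' x 2 => "a2"
  'b' x 1 => "b1"
Compressed: "b1a1b1a2b1"
Compressed length: 10

10


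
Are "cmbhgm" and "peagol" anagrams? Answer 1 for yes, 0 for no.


Strings: "cmbhgm", "peagol"
Sorted first:  bcghmm
Sorted second: aeglop
Differ at position 0: 'b' vs 'a' => not anagrams

0


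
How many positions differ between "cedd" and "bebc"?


Comparing "cedd" and "bebc" position by position:
  Position 0: 'c' vs 'b' => DIFFER
  Position 1: 'e' vs 'e' => same
  Position 2: 'd' vs 'b' => DIFFER
  Position 3: 'd' vs 'c' => DIFFER
Positions that differ: 3

3


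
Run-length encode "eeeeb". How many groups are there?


Input: eeeeb
Scanning for consecutive runs:
  Group 1: 'e' x 4 (positions 0-3)
  Group 2: 'b' x 1 (positions 4-4)
Total groups: 2

2


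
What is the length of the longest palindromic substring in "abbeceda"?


Input: "abbeceda"
Checking substrings for palindromes:
  [3:6] "ece" (len 3) => palindrome
  [1:3] "bb" (len 2) => palindrome
Longest palindromic substring: "ece" with length 3

3


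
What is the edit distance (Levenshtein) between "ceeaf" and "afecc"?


Computing edit distance: "ceeaf" -> "afecc"
DP table:
           a    f    e    c    c
      0    1    2    3    4    5
  c   1    1    2    3    3    4
  e   2    2    2    2    3    4
  e   3    3    3    2    3    4
  a   4    3    4    3    3    4
  f   5    4    3    4    4    4
Edit distance = dp[5][5] = 4

4


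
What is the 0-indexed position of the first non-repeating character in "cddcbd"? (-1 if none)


Input: cddcbd
Character frequencies:
  'b': 1
  'c': 2
  'd': 3
Scanning left to right for freq == 1:
  Position 0 ('c'): freq=2, skip
  Position 1 ('d'): freq=3, skip
  Position 2 ('d'): freq=3, skip
  Position 3 ('c'): freq=2, skip
  Position 4 ('b'): unique! => answer = 4

4


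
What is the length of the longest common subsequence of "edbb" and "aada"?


LCS of "edbb" and "aada"
DP table:
           a    a    d    a
      0    0    0    0    0
  e   0    0    0    0    0
  d   0    0    0    1    1
  b   0    0    0    1    1
  b   0    0    0    1    1
LCS length = dp[4][4] = 1

1


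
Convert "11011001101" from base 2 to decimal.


Input: "11011001101" in base 2
Positional expansion:
  Digit '1' (value 1) x 2^10 = 1024
  Digit '1' (value 1) x 2^9 = 512
  Digit '0' (value 0) x 2^8 = 0
  Digit '1' (value 1) x 2^7 = 128
  Digit '1' (value 1) x 2^6 = 64
  Digit '0' (value 0) x 2^5 = 0
  Digit '0' (value 0) x 2^4 = 0
  Digit '1' (value 1) x 2^3 = 8
  Digit '1' (value 1) x 2^2 = 4
  Digit '0' (value 0) x 2^1 = 0
  Digit '1' (value 1) x 2^0 = 1
Sum = 1741

1741


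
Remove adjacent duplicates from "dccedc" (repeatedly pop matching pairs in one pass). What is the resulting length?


Input: dccedc
Stack-based adjacent duplicate removal:
  Read 'd': push. Stack: d
  Read 'c': push. Stack: dc
  Read 'c': matches stack top 'c' => pop. Stack: d
  Read 'e': push. Stack: de
  Read 'd': push. Stack: ded
  Read 'c': push. Stack: dedc
Final stack: "dedc" (length 4)

4


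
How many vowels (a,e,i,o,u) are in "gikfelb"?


Input: gikfelb
Checking each character:
  'g' at position 0: consonant
  'i' at position 1: vowel (running total: 1)
  'k' at position 2: consonant
  'f' at position 3: consonant
  'e' at position 4: vowel (running total: 2)
  'l' at position 5: consonant
  'b' at position 6: consonant
Total vowels: 2

2


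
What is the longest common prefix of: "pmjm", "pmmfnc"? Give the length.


Words: pmjm, pmmfnc
  Position 0: all 'p' => match
  Position 1: all 'm' => match
  Position 2: ('j', 'm') => mismatch, stop
LCP = "pm" (length 2)

2


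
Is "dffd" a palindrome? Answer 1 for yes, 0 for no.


Input: dffd
Reversed: dffd
  Compare pos 0 ('d') with pos 3 ('d'): match
  Compare pos 1 ('f') with pos 2 ('f'): match
Result: palindrome

1


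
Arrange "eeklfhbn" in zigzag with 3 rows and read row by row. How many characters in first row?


Zigzag "eeklfhbn" into 3 rows:
Placing characters:
  'e' => row 0
  'e' => row 1
  'k' => row 2
  'l' => row 1
  'f' => row 0
  'h' => row 1
  'b' => row 2
  'n' => row 1
Rows:
  Row 0: "ef"
  Row 1: "elhn"
  Row 2: "kb"
First row length: 2

2


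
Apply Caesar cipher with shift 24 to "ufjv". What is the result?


Caesar cipher: shift "ufjv" by 24
  'u' (pos 20) + 24 = pos 18 = 's'
  'f' (pos 5) + 24 = pos 3 = 'd'
  'j' (pos 9) + 24 = pos 7 = 'h'
  'v' (pos 21) + 24 = pos 19 = 't'
Result: sdht

sdht


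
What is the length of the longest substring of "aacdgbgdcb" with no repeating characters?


Input: "aacdgbgdcb"
Sliding window (track last position of each char):
  Position 0 ('a'): window [0,0] length 1 -- new best
  Position 1 ('a'): repeat (last at 0), move window start to 1
  Position 1 ('a'): window [1,1] length 1
  Position 2 ('c'): window [1,2] length 2 -- new best
  Position 3 ('d'): window [1,3] length 3 -- new best
  Position 4 ('g'): window [1,4] length 4 -- new best
  Position 5 ('b'): window [1,5] length 5 -- new best
  Position 6 ('g'): repeat (last at 4), move window start to 5
  Position 6 ('g'): window [5,6] length 2
  Position 7 ('d'): window [5,7] length 3
  Position 8 ('c'): window [5,8] length 4
  Position 9 ('b'): repeat (last at 5), move window start to 6
  Position 9 ('b'): window [6,9] length 4
Longest substring with no repeats: "acdgb" with length 5

5


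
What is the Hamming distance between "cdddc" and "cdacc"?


Comparing "cdddc" and "cdacc" position by position:
  Position 0: 'c' vs 'c' => same
  Position 1: 'd' vs 'd' => same
  Position 2: 'd' vs 'a' => differ
  Position 3: 'd' vs 'c' => differ
  Position 4: 'c' vs 'c' => same
Total differences (Hamming distance): 2

2


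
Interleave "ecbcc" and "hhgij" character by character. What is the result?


Interleaving "ecbcc" and "hhgij":
  Position 0: 'e' from first, 'h' from second => "eh"
  Position 1: 'c' from first, 'h' from second => "ch"
  Position 2: 'b' from first, 'g' from second => "bg"
  Position 3: 'c' from first, 'i' from second => "ci"
  Position 4: 'c' from first, 'j' from second => "cj"
Result: ehchbgcicj

ehchbgcicj


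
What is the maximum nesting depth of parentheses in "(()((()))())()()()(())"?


Input: "(()((()))())()()()(())"
Tracking depth:
  Position 0 '(': depth becomes 1
  Position 1 '(': depth becomes 2
  Position 2 ')': depth becomes 1
  Position 3 '(': depth becomes 2
  Position 4 '(': depth becomes 3
  Position 5 '(': depth becomes 4
  Position 6 ')': depth becomes 3
  Position 7 ')': depth becomes 2
  Position 8 ')': depth becomes 1
  Position 9 '(': depth becomes 2
  Position 10 ')': depth becomes 1
  Position 11 ')': depth becomes 0
  Position 12 '(': depth becomes 1
  Position 13 ')': depth becomes 0
  Position 14 '(': depth becomes 1
  Position 15 ')': depth becomes 0
  Position 16 '(': depth becomes 1
  Position 17 ')': depth becomes 0
  Position 18 '(': depth becomes 1
  Position 19 '(': depth becomes 2
  Position 20 ')': depth becomes 1
  Position 21 ')': depth becomes 0
Maximum depth reached: 4

4


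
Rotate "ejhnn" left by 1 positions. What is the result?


Input: "ejhnn", rotate left by 1
First 1 characters: "e"
Remaining characters: "jhnn"
Concatenate remaining + first: "jhnn" + "e" = "jhnne"

jhnne


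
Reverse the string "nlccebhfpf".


Input: nlccebhfpf
Reading characters right to left:
  Position 9: 'f'
  Position 8: 'p'
  Position 7: 'f'
  Position 6: 'h'
  Position 5: 'b'
  Position 4: 'e'
  Position 3: 'c'
  Position 2: 'c'
  Position 1: 'l'
  Position 0: 'n'
Reversed: fpfhbeccln

fpfhbeccln


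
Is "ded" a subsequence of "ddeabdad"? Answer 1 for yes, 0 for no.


Check if "ded" is a subsequence of "ddeabdad"
Greedy scan:
  Position 0 ('d'): matches sub[0] = 'd'
  Position 1 ('d'): no match needed
  Position 2 ('e'): matches sub[1] = 'e'
  Position 3 ('a'): no match needed
  Position 4 ('b'): no match needed
  Position 5 ('d'): matches sub[2] = 'd'
  Position 6 ('a'): no match needed
  Position 7 ('d'): no match needed
All 3 characters matched => is a subsequence

1


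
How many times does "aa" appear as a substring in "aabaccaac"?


Searching for "aa" in "aabaccaac"
Scanning each position:
  Position 0: "aa" => MATCH
  Position 1: "ab" => no
  Position 2: "ba" => no
  Position 3: "ac" => no
  Position 4: "cc" => no
  Position 5: "ca" => no
  Position 6: "aa" => MATCH
  Position 7: "ac" => no
Total occurrences: 2

2


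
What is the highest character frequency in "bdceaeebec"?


Input: bdceaeebec
Character counts:
  'a': 1
  'b': 2
  'c': 2
  'd': 1
  'e': 4
Maximum frequency: 4

4


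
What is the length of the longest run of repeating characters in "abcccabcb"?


Input: "abcccabcb"
Scanning for longest run:
  Position 1 ('b'): new char, reset run to 1
  Position 2 ('c'): new char, reset run to 1
  Position 3 ('c'): continues run of 'c', length=2
  Position 4 ('c'): continues run of 'c', length=3
  Position 5 ('a'): new char, reset run to 1
  Position 6 ('b'): new char, reset run to 1
  Position 7 ('c'): new char, reset run to 1
  Position 8 ('b'): new char, reset run to 1
Longest run: 'c' with length 3

3


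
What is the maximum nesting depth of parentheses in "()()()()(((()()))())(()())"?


Input: "()()()()(((()()))())(()())"
Tracking depth:
  Position 0 '(': depth becomes 1
  Position 1 ')': depth becomes 0
  Position 2 '(': depth becomes 1
  Position 3 ')': depth becomes 0
  Position 4 '(': depth becomes 1
  Position 5 ')': depth becomes 0
  Position 6 '(': depth becomes 1
  Position 7 ')': depth becomes 0
  Position 8 '(': depth becomes 1
  Position 9 '(': depth becomes 2
  Position 10 '(': depth becomes 3
  Position 11 '(': depth becomes 4
  Position 12 ')': depth becomes 3
  Position 13 '(': depth becomes 4
  Position 14 ')': depth becomes 3
  Position 15 ')': depth becomes 2
  Position 16 ')': depth becomes 1
  Position 17 '(': depth becomes 2
  Position 18 ')': depth becomes 1
  Position 19 ')': depth becomes 0
  Position 20 '(': depth becomes 1
  Position 21 '(': depth becomes 2
  Position 22 ')': depth becomes 1
  Position 23 '(': depth becomes 2
  Position 24 ')': depth becomes 1
  Position 25 ')': depth becomes 0
Maximum depth reached: 4

4


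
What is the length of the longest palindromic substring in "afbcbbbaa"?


Input: "afbcbbbaa"
Checking substrings for palindromes:
  [2:5] "bcb" (len 3) => palindrome
  [4:7] "bbb" (len 3) => palindrome
  [4:6] "bb" (len 2) => palindrome
  [5:7] "bb" (len 2) => palindrome
  [7:9] "aa" (len 2) => palindrome
Longest palindromic substring: "bcb" with length 3

3


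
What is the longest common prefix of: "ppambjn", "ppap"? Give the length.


Words: ppambjn, ppap
  Position 0: all 'p' => match
  Position 1: all 'p' => match
  Position 2: all 'a' => match
  Position 3: ('m', 'p') => mismatch, stop
LCP = "ppa" (length 3)

3


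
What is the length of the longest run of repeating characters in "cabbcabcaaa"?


Input: "cabbcabcaaa"
Scanning for longest run:
  Position 1 ('a'): new char, reset run to 1
  Position 2 ('b'): new char, reset run to 1
  Position 3 ('b'): continues run of 'b', length=2
  Position 4 ('c'): new char, reset run to 1
  Position 5 ('a'): new char, reset run to 1
  Position 6 ('b'): new char, reset run to 1
  Position 7 ('c'): new char, reset run to 1
  Position 8 ('a'): new char, reset run to 1
  Position 9 ('a'): continues run of 'a', length=2
  Position 10 ('a'): continues run of 'a', length=3
Longest run: 'a' with length 3

3


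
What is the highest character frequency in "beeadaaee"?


Input: beeadaaee
Character counts:
  'a': 3
  'b': 1
  'd': 1
  'e': 4
Maximum frequency: 4

4


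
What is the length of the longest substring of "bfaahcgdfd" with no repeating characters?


Input: "bfaahcgdfd"
Sliding window (track last position of each char):
  Position 0 ('b'): window [0,0] length 1 -- new best
  Position 1 ('f'): window [0,1] length 2 -- new best
  Position 2 ('a'): window [0,2] length 3 -- new best
  Position 3 ('a'): repeat (last at 2), move window start to 3
  Position 3 ('a'): window [3,3] length 1
  Position 4 ('h'): window [3,4] length 2
  Position 5 ('c'): window [3,5] length 3
  Position 6 ('g'): window [3,6] length 4 -- new best
  Position 7 ('d'): window [3,7] length 5 -- new best
  Position 8 ('f'): window [3,8] length 6 -- new best
  Position 9 ('d'): repeat (last at 7), move window start to 8
  Position 9 ('d'): window [8,9] length 2
Longest substring with no repeats: "ahcgdf" with length 6

6


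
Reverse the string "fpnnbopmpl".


Input: fpnnbopmpl
Reading characters right to left:
  Position 9: 'l'
  Position 8: 'p'
  Position 7: 'm'
  Position 6: 'p'
  Position 5: 'o'
  Position 4: 'b'
  Position 3: 'n'
  Position 2: 'n'
  Position 1: 'p'
  Position 0: 'f'
Reversed: lpmpobnnpf

lpmpobnnpf


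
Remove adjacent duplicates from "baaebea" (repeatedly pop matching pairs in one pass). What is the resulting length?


Input: baaebea
Stack-based adjacent duplicate removal:
  Read 'b': push. Stack: b
  Read 'a': push. Stack: ba
  Read 'a': matches stack top 'a' => pop. Stack: b
  Read 'e': push. Stack: be
  Read 'b': push. Stack: beb
  Read 'e': push. Stack: bebe
  Read 'a': push. Stack: bebea
Final stack: "bebea" (length 5)

5


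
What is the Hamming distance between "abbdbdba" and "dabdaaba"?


Comparing "abbdbdba" and "dabdaaba" position by position:
  Position 0: 'a' vs 'd' => differ
  Position 1: 'b' vs 'a' => differ
  Position 2: 'b' vs 'b' => same
  Position 3: 'd' vs 'd' => same
  Position 4: 'b' vs 'a' => differ
  Position 5: 'd' vs 'a' => differ
  Position 6: 'b' vs 'b' => same
  Position 7: 'a' vs 'a' => same
Total differences (Hamming distance): 4

4


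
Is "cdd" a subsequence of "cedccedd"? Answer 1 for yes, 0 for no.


Check if "cdd" is a subsequence of "cedccedd"
Greedy scan:
  Position 0 ('c'): matches sub[0] = 'c'
  Position 1 ('e'): no match needed
  Position 2 ('d'): matches sub[1] = 'd'
  Position 3 ('c'): no match needed
  Position 4 ('c'): no match needed
  Position 5 ('e'): no match needed
  Position 6 ('d'): matches sub[2] = 'd'
  Position 7 ('d'): no match needed
All 3 characters matched => is a subsequence

1


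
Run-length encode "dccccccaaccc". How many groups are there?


Input: dccccccaaccc
Scanning for consecutive runs:
  Group 1: 'd' x 1 (positions 0-0)
  Group 2: 'c' x 6 (positions 1-6)
  Group 3: 'a' x 2 (positions 7-8)
  Group 4: 'c' x 3 (positions 9-11)
Total groups: 4

4


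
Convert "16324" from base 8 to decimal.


Input: "16324" in base 8
Positional expansion:
  Digit '1' (value 1) x 8^4 = 4096
  Digit '6' (value 6) x 8^3 = 3072
  Digit '3' (value 3) x 8^2 = 192
  Digit '2' (value 2) x 8^1 = 16
  Digit '4' (value 4) x 8^0 = 4
Sum = 7380

7380


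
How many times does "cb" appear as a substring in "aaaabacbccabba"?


Searching for "cb" in "aaaabacbccabba"
Scanning each position:
  Position 0: "aa" => no
  Position 1: "aa" => no
  Position 2: "aa" => no
  Position 3: "ab" => no
  Position 4: "ba" => no
  Position 5: "ac" => no
  Position 6: "cb" => MATCH
  Position 7: "bc" => no
  Position 8: "cc" => no
  Position 9: "ca" => no
  Position 10: "ab" => no
  Position 11: "bb" => no
  Position 12: "ba" => no
Total occurrences: 1

1


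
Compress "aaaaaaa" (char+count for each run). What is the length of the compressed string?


Input: aaaaaaa
Runs:
  'a' x 7 => "a7"
Compressed: "a7"
Compressed length: 2

2


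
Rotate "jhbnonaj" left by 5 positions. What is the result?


Input: "jhbnonaj", rotate left by 5
First 5 characters: "jhbno"
Remaining characters: "naj"
Concatenate remaining + first: "naj" + "jhbno" = "najjhbno"

najjhbno


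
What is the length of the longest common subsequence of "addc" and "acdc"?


LCS of "addc" and "acdc"
DP table:
           a    c    d    c
      0    0    0    0    0
  a   0    1    1    1    1
  d   0    1    1    2    2
  d   0    1    1    2    2
  c   0    1    2    2    3
LCS length = dp[4][4] = 3

3


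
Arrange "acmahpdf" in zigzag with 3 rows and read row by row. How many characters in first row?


Zigzag "acmahpdf" into 3 rows:
Placing characters:
  'a' => row 0
  'c' => row 1
  'm' => row 2
  'a' => row 1
  'h' => row 0
  'p' => row 1
  'd' => row 2
  'f' => row 1
Rows:
  Row 0: "ah"
  Row 1: "capf"
  Row 2: "md"
First row length: 2

2


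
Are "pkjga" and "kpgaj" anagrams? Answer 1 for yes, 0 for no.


Strings: "pkjga", "kpgaj"
Sorted first:  agjkp
Sorted second: agjkp
Sorted forms match => anagrams

1


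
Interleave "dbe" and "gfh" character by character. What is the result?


Interleaving "dbe" and "gfh":
  Position 0: 'd' from first, 'g' from second => "dg"
  Position 1: 'b' from first, 'f' from second => "bf"
  Position 2: 'e' from first, 'h' from second => "eh"
Result: dgbfeh

dgbfeh


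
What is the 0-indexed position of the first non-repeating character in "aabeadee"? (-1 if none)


Input: aabeadee
Character frequencies:
  'a': 3
  'b': 1
  'd': 1
  'e': 3
Scanning left to right for freq == 1:
  Position 0 ('a'): freq=3, skip
  Position 1 ('a'): freq=3, skip
  Position 2 ('b'): unique! => answer = 2

2


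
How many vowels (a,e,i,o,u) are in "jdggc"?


Input: jdggc
Checking each character:
  'j' at position 0: consonant
  'd' at position 1: consonant
  'g' at position 2: consonant
  'g' at position 3: consonant
  'c' at position 4: consonant
Total vowels: 0

0


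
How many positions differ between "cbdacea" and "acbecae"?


Comparing "cbdacea" and "acbecae" position by position:
  Position 0: 'c' vs 'a' => DIFFER
  Position 1: 'b' vs 'c' => DIFFER
  Position 2: 'd' vs 'b' => DIFFER
  Position 3: 'a' vs 'e' => DIFFER
  Position 4: 'c' vs 'c' => same
  Position 5: 'e' vs 'a' => DIFFER
  Position 6: 'a' vs 'e' => DIFFER
Positions that differ: 6

6


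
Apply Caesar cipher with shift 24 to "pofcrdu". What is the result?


Caesar cipher: shift "pofcrdu" by 24
  'p' (pos 15) + 24 = pos 13 = 'n'
  'o' (pos 14) + 24 = pos 12 = 'm'
  'f' (pos 5) + 24 = pos 3 = 'd'
  'c' (pos 2) + 24 = pos 0 = 'a'
  'r' (pos 17) + 24 = pos 15 = 'p'
  'd' (pos 3) + 24 = pos 1 = 'b'
  'u' (pos 20) + 24 = pos 18 = 's'
Result: nmdapbs

nmdapbs


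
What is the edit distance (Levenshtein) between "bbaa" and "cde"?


Computing edit distance: "bbaa" -> "cde"
DP table:
           c    d    e
      0    1    2    3
  b   1    1    2    3
  b   2    2    2    3
  a   3    3    3    3
  a   4    4    4    4
Edit distance = dp[4][3] = 4

4


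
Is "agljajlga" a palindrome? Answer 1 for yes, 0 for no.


Input: agljajlga
Reversed: agljajlga
  Compare pos 0 ('a') with pos 8 ('a'): match
  Compare pos 1 ('g') with pos 7 ('g'): match
  Compare pos 2 ('l') with pos 6 ('l'): match
  Compare pos 3 ('j') with pos 5 ('j'): match
Result: palindrome

1


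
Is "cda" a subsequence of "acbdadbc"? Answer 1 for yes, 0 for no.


Check if "cda" is a subsequence of "acbdadbc"
Greedy scan:
  Position 0 ('a'): no match needed
  Position 1 ('c'): matches sub[0] = 'c'
  Position 2 ('b'): no match needed
  Position 3 ('d'): matches sub[1] = 'd'
  Position 4 ('a'): matches sub[2] = 'a'
  Position 5 ('d'): no match needed
  Position 6 ('b'): no match needed
  Position 7 ('c'): no match needed
All 3 characters matched => is a subsequence

1


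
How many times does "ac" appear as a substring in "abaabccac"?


Searching for "ac" in "abaabccac"
Scanning each position:
  Position 0: "ab" => no
  Position 1: "ba" => no
  Position 2: "aa" => no
  Position 3: "ab" => no
  Position 4: "bc" => no
  Position 5: "cc" => no
  Position 6: "ca" => no
  Position 7: "ac" => MATCH
Total occurrences: 1

1


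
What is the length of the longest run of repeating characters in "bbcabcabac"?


Input: "bbcabcabac"
Scanning for longest run:
  Position 1 ('b'): continues run of 'b', length=2
  Position 2 ('c'): new char, reset run to 1
  Position 3 ('a'): new char, reset run to 1
  Position 4 ('b'): new char, reset run to 1
  Position 5 ('c'): new char, reset run to 1
  Position 6 ('a'): new char, reset run to 1
  Position 7 ('b'): new char, reset run to 1
  Position 8 ('a'): new char, reset run to 1
  Position 9 ('c'): new char, reset run to 1
Longest run: 'b' with length 2

2


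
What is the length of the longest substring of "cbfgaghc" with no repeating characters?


Input: "cbfgaghc"
Sliding window (track last position of each char):
  Position 0 ('c'): window [0,0] length 1 -- new best
  Position 1 ('b'): window [0,1] length 2 -- new best
  Position 2 ('f'): window [0,2] length 3 -- new best
  Position 3 ('g'): window [0,3] length 4 -- new best
  Position 4 ('a'): window [0,4] length 5 -- new best
  Position 5 ('g'): repeat (last at 3), move window start to 4
  Position 5 ('g'): window [4,5] length 2
  Position 6 ('h'): window [4,6] length 3
  Position 7 ('c'): window [4,7] length 4
Longest substring with no repeats: "cbfga" with length 5

5


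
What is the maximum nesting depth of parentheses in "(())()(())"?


Input: "(())()(())"
Tracking depth:
  Position 0 '(': depth becomes 1
  Position 1 '(': depth becomes 2
  Position 2 ')': depth becomes 1
  Position 3 ')': depth becomes 0
  Position 4 '(': depth becomes 1
  Position 5 ')': depth becomes 0
  Position 6 '(': depth becomes 1
  Position 7 '(': depth becomes 2
  Position 8 ')': depth becomes 1
  Position 9 ')': depth becomes 0
Maximum depth reached: 2

2


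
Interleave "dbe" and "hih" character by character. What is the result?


Interleaving "dbe" and "hih":
  Position 0: 'd' from first, 'h' from second => "dh"
  Position 1: 'b' from first, 'i' from second => "bi"
  Position 2: 'e' from first, 'h' from second => "eh"
Result: dhbieh

dhbieh


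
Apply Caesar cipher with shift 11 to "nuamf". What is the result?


Caesar cipher: shift "nuamf" by 11
  'n' (pos 13) + 11 = pos 24 = 'y'
  'u' (pos 20) + 11 = pos 5 = 'f'
  'a' (pos 0) + 11 = pos 11 = 'l'
  'm' (pos 12) + 11 = pos 23 = 'x'
  'f' (pos 5) + 11 = pos 16 = 'q'
Result: yflxq

yflxq


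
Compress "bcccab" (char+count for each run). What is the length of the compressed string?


Input: bcccab
Runs:
  'b' x 1 => "b1"
  'c' x 3 => "c3"
  'a' x 1 => "a1"
  'b' x 1 => "b1"
Compressed: "b1c3a1b1"
Compressed length: 8

8


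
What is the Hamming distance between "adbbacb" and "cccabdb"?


Comparing "adbbacb" and "cccabdb" position by position:
  Position 0: 'a' vs 'c' => differ
  Position 1: 'd' vs 'c' => differ
  Position 2: 'b' vs 'c' => differ
  Position 3: 'b' vs 'a' => differ
  Position 4: 'a' vs 'b' => differ
  Position 5: 'c' vs 'd' => differ
  Position 6: 'b' vs 'b' => same
Total differences (Hamming distance): 6

6


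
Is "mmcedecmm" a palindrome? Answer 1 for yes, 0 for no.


Input: mmcedecmm
Reversed: mmcedecmm
  Compare pos 0 ('m') with pos 8 ('m'): match
  Compare pos 1 ('m') with pos 7 ('m'): match
  Compare pos 2 ('c') with pos 6 ('c'): match
  Compare pos 3 ('e') with pos 5 ('e'): match
Result: palindrome

1


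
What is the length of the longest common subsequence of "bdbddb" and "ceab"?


LCS of "bdbddb" and "ceab"
DP table:
           c    e    a    b
      0    0    0    0    0
  b   0    0    0    0    1
  d   0    0    0    0    1
  b   0    0    0    0    1
  d   0    0    0    0    1
  d   0    0    0    0    1
  b   0    0    0    0    1
LCS length = dp[6][4] = 1

1


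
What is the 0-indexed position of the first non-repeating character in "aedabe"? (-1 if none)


Input: aedabe
Character frequencies:
  'a': 2
  'b': 1
  'd': 1
  'e': 2
Scanning left to right for freq == 1:
  Position 0 ('a'): freq=2, skip
  Position 1 ('e'): freq=2, skip
  Position 2 ('d'): unique! => answer = 2

2


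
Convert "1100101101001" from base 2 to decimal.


Input: "1100101101001" in base 2
Positional expansion:
  Digit '1' (value 1) x 2^12 = 4096
  Digit '1' (value 1) x 2^11 = 2048
  Digit '0' (value 0) x 2^10 = 0
  Digit '0' (value 0) x 2^9 = 0
  Digit '1' (value 1) x 2^8 = 256
  Digit '0' (value 0) x 2^7 = 0
  Digit '1' (value 1) x 2^6 = 64
  Digit '1' (value 1) x 2^5 = 32
  Digit '0' (value 0) x 2^4 = 0
  Digit '1' (value 1) x 2^3 = 8
  Digit '0' (value 0) x 2^2 = 0
  Digit '0' (value 0) x 2^1 = 0
  Digit '1' (value 1) x 2^0 = 1
Sum = 6505

6505


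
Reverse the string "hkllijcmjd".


Input: hkllijcmjd
Reading characters right to left:
  Position 9: 'd'
  Position 8: 'j'
  Position 7: 'm'
  Position 6: 'c'
  Position 5: 'j'
  Position 4: 'i'
  Position 3: 'l'
  Position 2: 'l'
  Position 1: 'k'
  Position 0: 'h'
Reversed: djmcjillkh

djmcjillkh


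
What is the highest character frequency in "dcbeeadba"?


Input: dcbeeadba
Character counts:
  'a': 2
  'b': 2
  'c': 1
  'd': 2
  'e': 2
Maximum frequency: 2

2


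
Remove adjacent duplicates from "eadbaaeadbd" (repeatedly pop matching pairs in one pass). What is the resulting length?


Input: eadbaaeadbd
Stack-based adjacent duplicate removal:
  Read 'e': push. Stack: e
  Read 'a': push. Stack: ea
  Read 'd': push. Stack: ead
  Read 'b': push. Stack: eadb
  Read 'a': push. Stack: eadba
  Read 'a': matches stack top 'a' => pop. Stack: eadb
  Read 'e': push. Stack: eadbe
  Read 'a': push. Stack: eadbea
  Read 'd': push. Stack: eadbead
  Read 'b': push. Stack: eadbeadb
  Read 'd': push. Stack: eadbeadbd
Final stack: "eadbeadbd" (length 9)

9


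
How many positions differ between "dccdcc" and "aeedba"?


Comparing "dccdcc" and "aeedba" position by position:
  Position 0: 'd' vs 'a' => DIFFER
  Position 1: 'c' vs 'e' => DIFFER
  Position 2: 'c' vs 'e' => DIFFER
  Position 3: 'd' vs 'd' => same
  Position 4: 'c' vs 'b' => DIFFER
  Position 5: 'c' vs 'a' => DIFFER
Positions that differ: 5

5


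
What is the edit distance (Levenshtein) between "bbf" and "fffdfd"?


Computing edit distance: "bbf" -> "fffdfd"
DP table:
           f    f    f    d    f    d
      0    1    2    3    4    5    6
  b   1    1    2    3    4    5    6
  b   2    2    2    3    4    5    6
  f   3    2    2    2    3    4    5
Edit distance = dp[3][6] = 5

5


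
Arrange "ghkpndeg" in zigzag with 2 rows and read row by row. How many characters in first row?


Zigzag "ghkpndeg" into 2 rows:
Placing characters:
  'g' => row 0
  'h' => row 1
  'k' => row 0
  'p' => row 1
  'n' => row 0
  'd' => row 1
  'e' => row 0
  'g' => row 1
Rows:
  Row 0: "gkne"
  Row 1: "hpdg"
First row length: 4

4


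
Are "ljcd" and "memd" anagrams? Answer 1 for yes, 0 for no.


Strings: "ljcd", "memd"
Sorted first:  cdjl
Sorted second: demm
Differ at position 0: 'c' vs 'd' => not anagrams

0


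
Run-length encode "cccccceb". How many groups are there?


Input: cccccceb
Scanning for consecutive runs:
  Group 1: 'c' x 6 (positions 0-5)
  Group 2: 'e' x 1 (positions 6-6)
  Group 3: 'b' x 1 (positions 7-7)
Total groups: 3

3


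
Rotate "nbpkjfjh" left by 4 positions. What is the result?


Input: "nbpkjfjh", rotate left by 4
First 4 characters: "nbpk"
Remaining characters: "jfjh"
Concatenate remaining + first: "jfjh" + "nbpk" = "jfjhnbpk"

jfjhnbpk


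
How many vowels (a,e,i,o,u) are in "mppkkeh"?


Input: mppkkeh
Checking each character:
  'm' at position 0: consonant
  'p' at position 1: consonant
  'p' at position 2: consonant
  'k' at position 3: consonant
  'k' at position 4: consonant
  'e' at position 5: vowel (running total: 1)
  'h' at position 6: consonant
Total vowels: 1

1


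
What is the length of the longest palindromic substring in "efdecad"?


Input: "efdecad"
Checking substrings for palindromes:
  No multi-char palindromic substrings found
Longest palindromic substring: "e" with length 1

1


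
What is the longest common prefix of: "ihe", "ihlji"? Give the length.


Words: ihe, ihlji
  Position 0: all 'i' => match
  Position 1: all 'h' => match
  Position 2: ('e', 'l') => mismatch, stop
LCP = "ih" (length 2)

2


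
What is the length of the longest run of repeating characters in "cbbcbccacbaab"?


Input: "cbbcbccacbaab"
Scanning for longest run:
  Position 1 ('b'): new char, reset run to 1
  Position 2 ('b'): continues run of 'b', length=2
  Position 3 ('c'): new char, reset run to 1
  Position 4 ('b'): new char, reset run to 1
  Position 5 ('c'): new char, reset run to 1
  Position 6 ('c'): continues run of 'c', length=2
  Position 7 ('a'): new char, reset run to 1
  Position 8 ('c'): new char, reset run to 1
  Position 9 ('b'): new char, reset run to 1
  Position 10 ('a'): new char, reset run to 1
  Position 11 ('a'): continues run of 'a', length=2
  Position 12 ('b'): new char, reset run to 1
Longest run: 'b' with length 2

2


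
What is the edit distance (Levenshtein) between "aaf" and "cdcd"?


Computing edit distance: "aaf" -> "cdcd"
DP table:
           c    d    c    d
      0    1    2    3    4
  a   1    1    2    3    4
  a   2    2    2    3    4
  f   3    3    3    3    4
Edit distance = dp[3][4] = 4

4


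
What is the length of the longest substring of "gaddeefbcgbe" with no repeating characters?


Input: "gaddeefbcgbe"
Sliding window (track last position of each char):
  Position 0 ('g'): window [0,0] length 1 -- new best
  Position 1 ('a'): window [0,1] length 2 -- new best
  Position 2 ('d'): window [0,2] length 3 -- new best
  Position 3 ('d'): repeat (last at 2), move window start to 3
  Position 3 ('d'): window [3,3] length 1
  Position 4 ('e'): window [3,4] length 2
  Position 5 ('e'): repeat (last at 4), move window start to 5
  Position 5 ('e'): window [5,5] length 1
  Position 6 ('f'): window [5,6] length 2
  Position 7 ('b'): window [5,7] length 3
  Position 8 ('c'): window [5,8] length 4 -- new best
  Position 9 ('g'): window [5,9] length 5 -- new best
  Position 10 ('b'): repeat (last at 7), move window start to 8
  Position 10 ('b'): window [8,10] length 3
  Position 11 ('e'): window [8,11] length 4
Longest substring with no repeats: "efbcg" with length 5

5
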